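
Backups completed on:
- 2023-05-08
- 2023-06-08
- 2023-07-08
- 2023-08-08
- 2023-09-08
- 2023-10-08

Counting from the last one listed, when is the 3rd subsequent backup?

Gaps: 31, 30, 31, 31, 30 days — not constant. Every event is on the 8th of the month.
Pattern: the 8th of each month.
November 2023: 2023-11-08.
Next: December 2023 → 2023-12-08.
January 2024: 2024-01-08.

2024-01-08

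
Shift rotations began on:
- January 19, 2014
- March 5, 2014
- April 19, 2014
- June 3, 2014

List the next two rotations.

The spacing is 45, 45, 45 days — always 45 days.
June 3, 2014 + 45 days = July 18, 2014.
July 18, 2014 + 45 days = September 1, 2014.

July 18, 2014; September 1, 2014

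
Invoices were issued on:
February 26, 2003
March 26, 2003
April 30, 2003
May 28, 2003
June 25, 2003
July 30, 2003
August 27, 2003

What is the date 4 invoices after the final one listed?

December 31, 2003

These are Wednesdays with 28, 35, 28, 28, 35, 28-day gaps.
Each is the final Wednesday of its month — April 30, 2003 is past the 28th, so '4th Wednesday' doesn't fit.
September 2003 ends with Wednesday September 24, 2003.
October 2003 ends with Wednesday October 29, 2003.
November 2003 ends with Wednesday November 26, 2003.
Last Wednesday of December 2003: December 31, 2003.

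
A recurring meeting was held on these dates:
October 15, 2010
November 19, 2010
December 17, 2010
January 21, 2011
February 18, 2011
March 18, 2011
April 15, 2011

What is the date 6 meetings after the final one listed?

These are Fridays at 28- or 35-day spacing (35, 28, 35, 28, 28, 28).
The pattern: 3rd Friday of the month.
May 2011 — 3rd Friday is May 20, 2011.
June 2011 — 3rd Friday is June 17, 2011.
3rd Friday of July 2011: July 15, 2011.
3rd Friday of August 2011: August 19, 2011.
September 2011 — 3rd Friday is September 16, 2011.
3rd Friday of October 2011: October 21, 2011.

October 21, 2011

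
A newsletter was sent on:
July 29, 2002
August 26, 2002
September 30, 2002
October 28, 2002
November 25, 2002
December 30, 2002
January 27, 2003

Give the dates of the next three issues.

These are Mondays with 28, 35, 28, 28, 35, 28-day gaps.
Each is the final Monday of its month — July 29, 2002 is past the 28th, so '4th Monday' doesn't fit.
February 2003 ends with Monday February 24, 2003.
March 2003 ends with Monday March 31, 2003.
April 2003 ends with Monday April 28, 2003.

February 24, 2003; March 31, 2003; April 28, 2003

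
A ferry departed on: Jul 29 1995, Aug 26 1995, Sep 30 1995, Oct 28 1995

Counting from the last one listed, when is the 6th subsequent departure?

Apr 27 1996

These are Saturdays with 28, 35, 28-day gaps.
Each is the final Saturday of its month — Jul 29 1995 is past the 28th, so '4th Saturday' doesn't fit.
November 1995 ends with Saturday Nov 25 1995.
December 1995 ends with Saturday Dec 30 1995.
January 1996 ends with Saturday Jan 27 1996.
Last Saturday of February 1996: Feb 24 1996.
Last Saturday of March 1996: Mar 30 1996.
April 1996 ends with Saturday Apr 27 1996.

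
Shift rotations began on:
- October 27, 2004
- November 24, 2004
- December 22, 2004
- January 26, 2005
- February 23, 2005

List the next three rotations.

March 23, 2005; April 27, 2005; May 25, 2005

Gaps: 28, 28, 35, 28 days — a mix of 28 and 35. Every date is a Wednesday.
Each is the 4th Wednesday of its month.
4th Wednesday of March 2005: March 23, 2005.
4th Wednesday of April 2005: April 27, 2005.
May 2005 — 4th Wednesday is May 25, 2005.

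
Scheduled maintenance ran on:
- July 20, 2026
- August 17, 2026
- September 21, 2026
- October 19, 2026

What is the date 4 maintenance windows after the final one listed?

February 15, 2027

These are Mondays at 28- or 35-day spacing (28, 35, 28).
The pattern: 3rd Monday of the month.
November 2026 — 3rd Monday is November 16, 2026.
3rd Monday of December 2026: December 21, 2026.
January 2027 — 3rd Monday is January 18, 2027.
3rd Monday of February 2027: February 15, 2027.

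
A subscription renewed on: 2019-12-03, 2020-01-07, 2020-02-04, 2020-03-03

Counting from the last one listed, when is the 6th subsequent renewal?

2020-09-01

All dates are Tuesdays, 35, 28, 28 days apart.
Specifically, the 1st Tuesday of each month.
April 2020 — 1st Tuesday is 2020-04-07.
May 2020 — 1st Tuesday is 2020-05-05.
1st Tuesday of June 2020: 2020-06-02.
1st Tuesday of July 2020: 2020-07-07.
August 2020 — 1st Tuesday is 2020-08-04.
1st Tuesday of September 2020: 2020-09-01.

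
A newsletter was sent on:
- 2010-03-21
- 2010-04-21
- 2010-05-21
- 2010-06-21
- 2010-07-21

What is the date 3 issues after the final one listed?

The day-of-month is always 21 (31, 30, 31, 30 days between events).
So this recurs on the 21st of each month.
Next: August 2010 → 2010-08-21.
Next: September 2010 → 2010-09-21.
Next: October 2010 → 2010-10-21.

2010-10-21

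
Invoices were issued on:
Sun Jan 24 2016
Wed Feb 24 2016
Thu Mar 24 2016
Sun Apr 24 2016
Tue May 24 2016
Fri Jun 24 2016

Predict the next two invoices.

Sun Jul 24 2016, Wed Aug 24 2016

Gaps: 31, 29, 31, 30, 31 days — not constant. Every event is on the 24th of the month.
Pattern: the 24th of each month.
July 2016: Sun Jul 24 2016.
August 2016: Wed Aug 24 2016.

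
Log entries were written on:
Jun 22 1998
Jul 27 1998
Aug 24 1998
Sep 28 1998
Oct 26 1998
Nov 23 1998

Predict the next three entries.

These are Mondays at 28- or 35-day spacing (35, 28, 35, 28, 28).
The pattern: 4th Monday of the month.
December 1998 — 4th Monday is Dec 28 1998.
4th Monday of January 1999: Jan 25 1999.
February 1999 — 4th Monday is Feb 22 1999.

Dec 28 1998, Jan 25 1999, Feb 22 1999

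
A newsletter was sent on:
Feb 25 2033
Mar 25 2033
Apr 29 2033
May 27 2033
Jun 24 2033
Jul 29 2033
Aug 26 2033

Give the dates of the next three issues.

Every date is a Friday; gaps 28, 35, 28, 28, 35, 28 days.
Each is the last Friday of its month (at least one falls on the 29th or later, ruling out '4th Friday').
Last Friday of September 2033: Sep 30 2033.
Last Friday of October 2033: Oct 28 2033.
Last Friday of November 2033: Nov 25 2033.

Sep 30 2033, Oct 28 2033, Nov 25 2033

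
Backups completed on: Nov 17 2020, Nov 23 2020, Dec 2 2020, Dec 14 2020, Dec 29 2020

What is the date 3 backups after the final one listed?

The spacing grows by 3 each time: 6, 9, 12, 15 days.
Next gap: 18 days. Dec 29 2020 + 18 days = Jan 16 2021.
Next gap: 21 days. Jan 16 2021 + 21 days = Feb 6 2021.
Next gap: 24 days. Feb 6 2021 + 24 days = Mar 2 2021.

Mar 2 2021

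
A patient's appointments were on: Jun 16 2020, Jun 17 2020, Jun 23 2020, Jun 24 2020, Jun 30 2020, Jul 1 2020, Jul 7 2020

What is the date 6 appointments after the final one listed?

Jul 28 2020

Every event lands on a Tuesday or Wednesday (gaps cycle 1, 6, 1, 6, 1, 6).
So the schedule is: every Tuesday and Wednesday.
The following Wednesday is Jul 8 2020.
The following Tuesday is Jul 14 2020.
The following Wednesday is Jul 15 2020.
Next Tuesday: Jul 21 2020.
The following Wednesday is Jul 22 2020.
The following Tuesday is Jul 28 2020.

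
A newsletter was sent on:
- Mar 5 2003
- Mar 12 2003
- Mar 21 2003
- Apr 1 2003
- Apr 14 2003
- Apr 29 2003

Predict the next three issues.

May 16 2003, Jun 4 2003, Jun 25 2003

The spacing grows by 2 each time: 7, 9, 11, 13, 15 days.
Next gap: 17 days. Apr 29 2003 + 17 days = May 16 2003.
Next gap: 19 days. May 16 2003 + 19 days = Jun 4 2003.
Next gap: 21 days. Jun 4 2003 + 21 days = Jun 25 2003.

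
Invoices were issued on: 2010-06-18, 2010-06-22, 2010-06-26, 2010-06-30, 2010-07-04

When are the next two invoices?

2010-07-08, 2010-07-12

Every event comes 4 days after the last (4, 4, 4, 4).
2010-07-04 + 4 days = 2010-07-08.
2010-07-08 + 4 days = 2010-07-12.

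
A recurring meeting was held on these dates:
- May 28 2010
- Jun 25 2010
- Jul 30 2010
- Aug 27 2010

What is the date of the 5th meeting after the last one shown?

Jan 28 2011

These are Fridays with 28, 35, 28-day gaps.
Each is the final Friday of its month — Jul 30 2010 is past the 28th, so '4th Friday' doesn't fit.
September 2010 ends with Friday Sep 24 2010.
October 2010 ends with Friday Oct 29 2010.
November 2010 ends with Friday Nov 26 2010.
Last Friday of December 2010: Dec 31 2010.
January 2011 ends with Friday Jan 28 2011.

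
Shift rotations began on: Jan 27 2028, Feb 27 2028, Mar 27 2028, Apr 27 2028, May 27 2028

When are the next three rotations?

The day-of-month is always 27 (31, 29, 31, 30 days between events).
So this recurs on the 27th of each month.
Next: June 2028 → Jun 27 2028.
Next: July 2028 → Jul 27 2028.
Next: August 2028 → Aug 27 2028.

Jun 27 2028, Jul 27 2028, Aug 27 2028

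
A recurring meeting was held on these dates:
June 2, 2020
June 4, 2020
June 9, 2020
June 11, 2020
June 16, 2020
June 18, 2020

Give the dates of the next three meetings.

June 23, 2020; June 25, 2020; June 30, 2020

Gaps: 2, 5, 2, 5, 2 days — not constant, but cyclic with period 2.
The events fall on every Tuesday and Thursday.
The following Tuesday is June 23, 2020.
The following Thursday is June 25, 2020.
The following Tuesday is June 30, 2020.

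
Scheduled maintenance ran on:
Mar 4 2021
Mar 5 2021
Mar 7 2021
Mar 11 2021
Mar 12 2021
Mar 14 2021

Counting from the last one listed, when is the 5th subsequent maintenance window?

Mar 26 2021

The gap pattern 1, 2, 4, 1, 2 repeats every 3 events.
These are the Thursdays, Fridays and Sundays of each week.
Next Thursday: Mar 18 2021.
The following Friday is Mar 19 2021.
The following Sunday is Mar 21 2021.
The following Thursday is Mar 25 2021.
The following Friday is Mar 26 2021.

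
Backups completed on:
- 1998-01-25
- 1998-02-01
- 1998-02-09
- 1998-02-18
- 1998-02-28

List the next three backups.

1998-03-11, 1998-03-23, 1998-04-05

Gaps: 7, 8, 9, 10 days — each gap is 1 larger than the previous one.
Next gap: 11 days. 1998-02-28 + 11 days = 1998-03-11.
Next gap: 12 days. 1998-03-11 + 12 days = 1998-03-23.
Next gap: 13 days. 1998-03-23 + 13 days = 1998-04-05.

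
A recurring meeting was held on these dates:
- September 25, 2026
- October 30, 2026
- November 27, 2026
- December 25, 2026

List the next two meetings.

January 29, 2027; February 26, 2027

Every date is a Friday; gaps 35, 28, 28 days.
Each is the last Friday of its month (at least one falls on the 29th or later, ruling out '4th Friday').
Last Friday of January 2027: January 29, 2027.
February 2027 ends with Friday February 26, 2027.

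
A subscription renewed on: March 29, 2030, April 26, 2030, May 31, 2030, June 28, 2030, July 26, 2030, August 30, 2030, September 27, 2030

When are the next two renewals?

October 25, 2030; November 29, 2030

All Fridays; the gaps (28, 35, 28, 28, 35, 28) vary with month length.
This is the last Friday of each month.
Last Friday of October 2030: October 25, 2030.
November 2030 ends with Friday November 29, 2030.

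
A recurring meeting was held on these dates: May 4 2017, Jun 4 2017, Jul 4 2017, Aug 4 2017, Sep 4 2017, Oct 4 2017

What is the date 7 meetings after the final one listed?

The day-of-month is always 4 (31, 30, 31, 31, 30 days between events).
So this recurs on the 4th of each month.
November 2017: Nov 4 2017.
Next: December 2017 → Dec 4 2017.
January 2018: Jan 4 2018.
Next: February 2018 → Feb 4 2018.
March 2018: Mar 4 2018.
April 2018: Apr 4 2018.
May 2018: May 4 2018.

May 4 2018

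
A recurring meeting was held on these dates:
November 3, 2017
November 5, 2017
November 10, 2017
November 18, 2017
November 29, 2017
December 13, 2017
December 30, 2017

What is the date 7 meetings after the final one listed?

July 21, 2018

Intervals are 2, 5, 8, 11, 14, 17 days — an arithmetic progression with common difference 3.
Next gap: 20 days. December 30, 2017 + 20 days = January 19, 2018.
Next gap: 23 days. January 19, 2018 + 23 days = February 11, 2018.
Next gap: 26 days. February 11, 2018 + 26 days = March 9, 2018.
Next gap: 29 days. March 9, 2018 + 29 days = April 7, 2018.
Next gap: 32 days. April 7, 2018 + 32 days = May 9, 2018.
Next gap: 35 days. May 9, 2018 + 35 days = June 13, 2018.
Next gap: 38 days. June 13, 2018 + 38 days = July 21, 2018.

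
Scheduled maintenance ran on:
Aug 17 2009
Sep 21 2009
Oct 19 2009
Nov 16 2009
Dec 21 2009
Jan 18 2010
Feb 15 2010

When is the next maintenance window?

All dates are Mondays, 35, 28, 28, 35, 28, 28 days apart.
Specifically, the 3rd Monday of each month.
March 2010 — 3rd Monday is Mar 15 2010.

Mar 15 2010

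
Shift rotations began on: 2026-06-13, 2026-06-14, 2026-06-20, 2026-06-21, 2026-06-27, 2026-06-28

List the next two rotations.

Gaps: 1, 6, 1, 6, 1 days — not constant, but cyclic with period 2.
The events fall on every Saturday and Sunday.
Next Saturday: 2026-07-04.
Next Sunday: 2026-07-05.

2026-07-04, 2026-07-05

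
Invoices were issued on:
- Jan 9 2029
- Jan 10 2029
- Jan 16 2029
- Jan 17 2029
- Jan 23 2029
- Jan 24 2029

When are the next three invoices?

Every event lands on a Tuesday or Wednesday (gaps cycle 1, 6, 1, 6, 1).
So the schedule is: every Tuesday and Wednesday.
The following Tuesday is Jan 30 2029.
Next Wednesday: Jan 31 2029.
Next Tuesday: Feb 6 2029.

Jan 30 2029, Jan 31 2029, Feb 6 2029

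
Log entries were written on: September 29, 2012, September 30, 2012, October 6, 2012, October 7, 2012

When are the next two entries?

October 13, 2012; October 14, 2012

Every event lands on a Saturday or Sunday (gaps cycle 1, 6, 1).
So the schedule is: every Saturday and Sunday.
Next Saturday: October 13, 2012.
Next Sunday: October 14, 2012.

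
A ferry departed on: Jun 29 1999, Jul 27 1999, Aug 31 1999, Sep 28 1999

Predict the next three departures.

Oct 26 1999, Nov 30 1999, Dec 28 1999

Every date is a Tuesday; gaps 28, 35, 28 days.
Each is the last Tuesday of its month (at least one falls on the 29th or later, ruling out '4th Tuesday').
October 1999 ends with Tuesday Oct 26 1999.
Last Tuesday of November 1999: Nov 30 1999.
December 1999 ends with Tuesday Dec 28 1999.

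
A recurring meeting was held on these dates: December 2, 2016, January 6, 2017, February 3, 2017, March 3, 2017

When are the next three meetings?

April 7, 2017; May 5, 2017; June 2, 2017

These are Fridays at 28- or 35-day spacing (35, 28, 28).
The pattern: 1st Friday of the month.
April 2017 — 1st Friday is April 7, 2017.
1st Friday of May 2017: May 5, 2017.
1st Friday of June 2017: June 2, 2017.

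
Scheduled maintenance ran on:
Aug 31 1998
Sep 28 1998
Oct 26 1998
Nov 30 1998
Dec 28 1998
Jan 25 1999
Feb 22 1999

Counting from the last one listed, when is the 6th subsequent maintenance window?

Aug 30 1999

All Mondays; the gaps (28, 28, 35, 28, 28, 28) vary with month length.
This is the last Monday of each month.
March 1999 ends with Monday Mar 29 1999.
April 1999 ends with Monday Apr 26 1999.
May 1999 ends with Monday May 31 1999.
Last Monday of June 1999: Jun 28 1999.
July 1999 ends with Monday Jul 26 1999.
August 1999 ends with Monday Aug 30 1999.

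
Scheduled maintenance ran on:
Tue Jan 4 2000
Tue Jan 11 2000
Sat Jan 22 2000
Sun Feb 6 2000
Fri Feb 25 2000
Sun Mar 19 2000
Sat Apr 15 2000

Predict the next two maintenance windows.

The spacing grows by 4 each time: 7, 11, 15, 19, 23, 27 days.
Next gap: 31 days. Sat Apr 15 2000 + 31 days = Tue May 16 2000.
Next gap: 35 days. Tue May 16 2000 + 35 days = Tue Jun 20 2000.

Tue May 16 2000, Tue Jun 20 2000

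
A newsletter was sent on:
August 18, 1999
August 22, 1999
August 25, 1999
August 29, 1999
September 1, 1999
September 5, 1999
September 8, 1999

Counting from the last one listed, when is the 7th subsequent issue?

October 3, 1999

Every event lands on a Wednesday or Sunday (gaps cycle 4, 3, 4, 3, 4, 3).
So the schedule is: every Wednesday and Sunday.
Next Sunday: September 12, 1999.
Next Wednesday: September 15, 1999.
Next Sunday: September 19, 1999.
Next Wednesday: September 22, 1999.
Next Sunday: September 26, 1999.
The following Wednesday is September 29, 1999.
The following Sunday is October 3, 1999.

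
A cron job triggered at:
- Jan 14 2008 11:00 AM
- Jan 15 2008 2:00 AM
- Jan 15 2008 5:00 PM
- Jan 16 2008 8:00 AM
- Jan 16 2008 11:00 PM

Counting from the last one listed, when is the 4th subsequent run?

The interval is a steady 15 hours (15, 15, 15, 15).
Jan 16 2008 11:00 PM + 15 h = Jan 17 2008 2:00 PM.
Jan 17 2008 2:00 PM + 15 h = Jan 18 2008 5:00 AM.
Jan 18 2008 5:00 AM + 15 h = Jan 18 2008 8:00 PM.
Jan 18 2008 8:00 PM + 15 h = Jan 19 2008 11:00 AM.

Jan 19 2008 11:00 AM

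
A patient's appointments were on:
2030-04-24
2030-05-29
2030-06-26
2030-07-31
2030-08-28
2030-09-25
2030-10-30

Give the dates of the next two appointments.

2030-11-27, 2030-12-25

These are Wednesdays with 35, 28, 35, 28, 28, 35-day gaps.
Each is the final Wednesday of its month — 2030-05-29 is past the 28th, so '4th Wednesday' doesn't fit.
Last Wednesday of November 2030: 2030-11-27.
December 2030 ends with Wednesday 2030-12-25.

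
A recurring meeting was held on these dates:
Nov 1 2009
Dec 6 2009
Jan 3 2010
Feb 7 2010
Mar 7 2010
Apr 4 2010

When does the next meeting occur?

May 2 2010

All dates are Sundays, 35, 28, 35, 28, 28 days apart.
Specifically, the 1st Sunday of each month.
1st Sunday of May 2010: May 2 2010.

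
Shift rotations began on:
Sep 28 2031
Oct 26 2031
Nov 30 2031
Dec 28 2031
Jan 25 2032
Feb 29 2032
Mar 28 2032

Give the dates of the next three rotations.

These are Sundays with 28, 35, 28, 28, 35, 28-day gaps.
Each is the final Sunday of its month — Nov 30 2031 is past the 28th, so '4th Sunday' doesn't fit.
Last Sunday of April 2032: Apr 25 2032.
Last Sunday of May 2032: May 30 2032.
June 2032 ends with Sunday Jun 27 2032.

Apr 25 2032, May 30 2032, Jun 27 2032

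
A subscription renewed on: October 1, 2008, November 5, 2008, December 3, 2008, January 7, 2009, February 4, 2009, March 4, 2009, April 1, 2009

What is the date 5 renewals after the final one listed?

September 2, 2009

These are Wednesdays at 28- or 35-day spacing (35, 28, 35, 28, 28, 28).
The pattern: 1st Wednesday of the month.
May 2009 — 1st Wednesday is May 6, 2009.
June 2009 — 1st Wednesday is June 3, 2009.
July 2009 — 1st Wednesday is July 1, 2009.
1st Wednesday of August 2009: August 5, 2009.
1st Wednesday of September 2009: September 2, 2009.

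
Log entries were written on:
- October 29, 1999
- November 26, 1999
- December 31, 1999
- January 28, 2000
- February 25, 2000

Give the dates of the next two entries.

Every date is a Friday; gaps 28, 35, 28, 28 days.
Each is the last Friday of its month (at least one falls on the 29th or later, ruling out '4th Friday').
March 2000 ends with Friday March 31, 2000.
April 2000 ends with Friday April 28, 2000.

March 31, 2000; April 28, 2000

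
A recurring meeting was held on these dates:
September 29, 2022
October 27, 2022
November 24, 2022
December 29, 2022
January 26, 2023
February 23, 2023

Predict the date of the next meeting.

These are Thursdays with 28, 28, 35, 28, 28-day gaps.
Each is the final Thursday of its month — September 29, 2022 is past the 28th, so '4th Thursday' doesn't fit.
March 2023 ends with Thursday March 30, 2023.

March 30, 2023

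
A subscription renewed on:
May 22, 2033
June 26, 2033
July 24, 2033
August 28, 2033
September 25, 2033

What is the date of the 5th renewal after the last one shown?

Gaps: 35, 28, 35, 28 days — a mix of 28 and 35. Every date is a Sunday.
Each is the 4th Sunday of its month.
October 2033 — 4th Sunday is October 23, 2033.
November 2033 — 4th Sunday is November 27, 2033.
4th Sunday of December 2033: December 25, 2033.
4th Sunday of January 2034: January 22, 2034.
4th Sunday of February 2034: February 26, 2034.

February 26, 2034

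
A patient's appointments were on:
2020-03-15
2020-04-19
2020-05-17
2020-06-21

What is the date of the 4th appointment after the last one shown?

Gaps: 35, 28, 35 days — a mix of 28 and 35. Every date is a Sunday.
Each is the 3rd Sunday of its month.
July 2020 — 3rd Sunday is 2020-07-19.
August 2020 — 3rd Sunday is 2020-08-16.
3rd Sunday of September 2020: 2020-09-20.
October 2020 — 3rd Sunday is 2020-10-18.

2020-10-18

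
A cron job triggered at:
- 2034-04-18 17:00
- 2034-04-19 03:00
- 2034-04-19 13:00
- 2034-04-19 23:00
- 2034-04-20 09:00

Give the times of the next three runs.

Gaps: 10, 10, 10, 10 hours — each event is 10 hours after the previous one.
2034-04-20 09:00 + 10 h = 2034-04-20 19:00.
2034-04-20 19:00 + 10 h = 2034-04-21 05:00.
2034-04-21 05:00 + 10 h = 2034-04-21 15:00.

2034-04-20 19:00, 2034-04-21 05:00, 2034-04-21 15:00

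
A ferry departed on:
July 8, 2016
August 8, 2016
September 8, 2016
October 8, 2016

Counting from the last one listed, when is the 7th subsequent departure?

The day-of-month is always 8 (31, 31, 30 days between events).
So this recurs on the 8th of each month.
November 2016: November 8, 2016.
December 2016: December 8, 2016.
January 2017: January 8, 2017.
February 2017: February 8, 2017.
Next: March 2017 → March 8, 2017.
April 2017: April 8, 2017.
Next: May 2017 → May 8, 2017.

May 8, 2017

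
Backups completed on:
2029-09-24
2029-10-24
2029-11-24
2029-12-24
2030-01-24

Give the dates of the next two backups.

Gaps: 30, 31, 30, 31 days — not constant. Every event is on the 24th of the month.
Pattern: the 24th of each month.
February 2030: 2030-02-24.
Next: March 2030 → 2030-03-24.

2030-02-24, 2030-03-24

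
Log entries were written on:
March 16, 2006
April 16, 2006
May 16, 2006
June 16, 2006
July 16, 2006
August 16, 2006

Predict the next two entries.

The day-of-month is always 16 (31, 30, 31, 30, 31 days between events).
So this recurs on the 16th of each month.
September 2006: September 16, 2006.
Next: October 2006 → October 16, 2006.

September 16, 2006; October 16, 2006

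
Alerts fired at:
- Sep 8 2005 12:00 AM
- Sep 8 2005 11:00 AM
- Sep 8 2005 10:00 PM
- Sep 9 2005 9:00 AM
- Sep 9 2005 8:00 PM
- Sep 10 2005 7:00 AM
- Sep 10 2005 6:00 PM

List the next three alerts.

Sep 11 2005 5:00 AM, Sep 11 2005 4:00 PM, Sep 12 2005 3:00 AM

The interval is a steady 11 hours (11, 11, 11, 11, 11, 11).
Sep 10 2005 6:00 PM + 11 h = Sep 11 2005 5:00 AM.
Sep 11 2005 5:00 AM + 11 h = Sep 11 2005 4:00 PM.
Sep 11 2005 4:00 PM + 11 h = Sep 12 2005 3:00 AM.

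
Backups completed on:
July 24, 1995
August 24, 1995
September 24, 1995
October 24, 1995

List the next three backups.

November 24, 1995; December 24, 1995; January 24, 1996

Each date is the 24th; the gaps (31, 31, 30) track the month lengths.
The rule is the 24th of each month.
November 1995: November 24, 1995.
Next: December 1995 → December 24, 1995.
January 1996: January 24, 1996.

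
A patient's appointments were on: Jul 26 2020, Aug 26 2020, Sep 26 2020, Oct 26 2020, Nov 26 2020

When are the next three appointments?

Gaps: 31, 31, 30, 31 days — not constant. Every event is on the 26th of the month.
Pattern: the 26th of each month.
Next: December 2020 → Dec 26 2020.
Next: January 2021 → Jan 26 2021.
February 2021: Feb 26 2021.

Dec 26 2020, Jan 26 2021, Feb 26 2021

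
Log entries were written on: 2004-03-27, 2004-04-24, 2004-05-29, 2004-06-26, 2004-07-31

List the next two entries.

All Saturdays; the gaps (28, 35, 28, 35) vary with month length.
This is the last Saturday of each month.
August 2004 ends with Saturday 2004-08-28.
September 2004 ends with Saturday 2004-09-25.

2004-08-28, 2004-09-25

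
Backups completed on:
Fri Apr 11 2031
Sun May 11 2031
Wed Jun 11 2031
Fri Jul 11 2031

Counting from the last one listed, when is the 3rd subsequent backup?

Gaps: 30, 31, 30 days — not constant. Every event is on the 11th of the month.
Pattern: the 11th of each month.
Next: August 2031 → Mon Aug 11 2031.
Next: September 2031 → Thu Sep 11 2031.
Next: October 2031 → Sat Oct 11 2031.

Sat Oct 11 2031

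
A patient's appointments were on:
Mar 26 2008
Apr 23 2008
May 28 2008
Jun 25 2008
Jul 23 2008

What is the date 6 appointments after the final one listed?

All dates are Wednesdays, 28, 35, 28, 28 days apart.
Specifically, the 4th Wednesday of each month.
4th Wednesday of August 2008: Aug 27 2008.
September 2008 — 4th Wednesday is Sep 24 2008.
October 2008 — 4th Wednesday is Oct 22 2008.
4th Wednesday of November 2008: Nov 26 2008.
December 2008 — 4th Wednesday is Dec 24 2008.
January 2009 — 4th Wednesday is Jan 28 2009.

Jan 28 2009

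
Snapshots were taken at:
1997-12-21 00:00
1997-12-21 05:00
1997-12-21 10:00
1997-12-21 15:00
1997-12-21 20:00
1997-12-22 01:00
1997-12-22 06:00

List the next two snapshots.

1997-12-22 11:00, 1997-12-22 16:00

Gaps: 5, 5, 5, 5, 5, 5 hours — each event is 5 hours after the previous one.
1997-12-22 06:00 + 5 h = 1997-12-22 11:00.
1997-12-22 11:00 + 5 h = 1997-12-22 16:00.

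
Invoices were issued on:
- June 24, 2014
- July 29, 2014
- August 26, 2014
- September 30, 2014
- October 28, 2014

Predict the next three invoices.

These are Tuesdays with 35, 28, 35, 28-day gaps.
Each is the final Tuesday of its month — July 29, 2014 is past the 28th, so '4th Tuesday' doesn't fit.
Last Tuesday of November 2014: November 25, 2014.
December 2014 ends with Tuesday December 30, 2014.
January 2015 ends with Tuesday January 27, 2015.

November 25, 2014; December 30, 2014; January 27, 2015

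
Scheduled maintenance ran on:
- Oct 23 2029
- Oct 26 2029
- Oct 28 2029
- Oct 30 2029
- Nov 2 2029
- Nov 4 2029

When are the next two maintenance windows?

Gaps: 3, 2, 2, 3, 2 days — not constant, but cyclic with period 3.
The events fall on every Tuesday, Friday and Sunday.
The following Tuesday is Nov 6 2029.
Next Friday: Nov 9 2029.

Nov 6 2029, Nov 9 2029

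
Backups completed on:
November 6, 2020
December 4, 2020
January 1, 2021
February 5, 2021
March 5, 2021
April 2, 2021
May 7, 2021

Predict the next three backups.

These are Fridays at 28- or 35-day spacing (28, 28, 35, 28, 28, 35).
The pattern: 1st Friday of the month.
June 2021 — 1st Friday is June 4, 2021.
1st Friday of July 2021: July 2, 2021.
August 2021 — 1st Friday is August 6, 2021.

June 4, 2021; July 2, 2021; August 6, 2021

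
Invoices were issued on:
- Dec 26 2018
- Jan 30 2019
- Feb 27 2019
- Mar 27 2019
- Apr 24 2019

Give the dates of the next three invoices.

May 29 2019, Jun 26 2019, Jul 31 2019

These are Wednesdays with 35, 28, 28, 28-day gaps.
Each is the final Wednesday of its month — Jan 30 2019 is past the 28th, so '4th Wednesday' doesn't fit.
Last Wednesday of May 2019: May 29 2019.
June 2019 ends with Wednesday Jun 26 2019.
Last Wednesday of July 2019: Jul 31 2019.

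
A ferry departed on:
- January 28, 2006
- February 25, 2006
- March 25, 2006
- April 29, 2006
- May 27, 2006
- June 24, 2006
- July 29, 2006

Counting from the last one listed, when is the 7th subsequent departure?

February 24, 2007

These are Saturdays with 28, 28, 35, 28, 28, 35-day gaps.
Each is the final Saturday of its month — April 29, 2006 is past the 28th, so '4th Saturday' doesn't fit.
August 2006 ends with Saturday August 26, 2006.
September 2006 ends with Saturday September 30, 2006.
Last Saturday of October 2006: October 28, 2006.
Last Saturday of November 2006: November 25, 2006.
Last Saturday of December 2006: December 30, 2006.
Last Saturday of January 2007: January 27, 2007.
Last Saturday of February 2007: February 24, 2007.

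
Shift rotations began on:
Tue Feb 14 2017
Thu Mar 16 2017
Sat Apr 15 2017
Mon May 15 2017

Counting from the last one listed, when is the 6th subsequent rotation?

The spacing is 30, 30, 30 days — always 30 days.
Mon May 15 2017 + 30 days = Wed Jun 14 2017.
Wed Jun 14 2017 + 30 days = Fri Jul 14 2017.
Fri Jul 14 2017 + 30 days = Sun Aug 13 2017.
Sun Aug 13 2017 + 30 days = Tue Sep 12 2017.
Tue Sep 12 2017 + 30 days = Thu Oct 12 2017.
Thu Oct 12 2017 + 30 days = Sat Nov 11 2017.

Sat Nov 11 2017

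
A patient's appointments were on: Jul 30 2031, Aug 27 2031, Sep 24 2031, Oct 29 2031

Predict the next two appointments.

Nov 26 2031, Dec 31 2031

Every date is a Wednesday; gaps 28, 28, 35 days.
Each is the last Wednesday of its month (at least one falls on the 29th or later, ruling out '4th Wednesday').
November 2031 ends with Wednesday Nov 26 2031.
December 2031 ends with Wednesday Dec 31 2031.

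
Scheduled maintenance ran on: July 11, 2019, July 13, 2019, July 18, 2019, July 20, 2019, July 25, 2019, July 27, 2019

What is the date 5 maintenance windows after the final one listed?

August 15, 2019

The gap pattern 2, 5, 2, 5, 2 repeats every 2 events.
These are the Thursdays and Saturdays of each week.
The following Thursday is August 1, 2019.
Next Saturday: August 3, 2019.
The following Thursday is August 8, 2019.
Next Saturday: August 10, 2019.
Next Thursday: August 15, 2019.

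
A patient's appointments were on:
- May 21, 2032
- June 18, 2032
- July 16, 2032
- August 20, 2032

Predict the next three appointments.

September 17, 2032; October 15, 2032; November 19, 2032

All dates are Fridays, 28, 28, 35 days apart.
Specifically, the 3rd Friday of each month.
September 2032 — 3rd Friday is September 17, 2032.
3rd Friday of October 2032: October 15, 2032.
3rd Friday of November 2032: November 19, 2032.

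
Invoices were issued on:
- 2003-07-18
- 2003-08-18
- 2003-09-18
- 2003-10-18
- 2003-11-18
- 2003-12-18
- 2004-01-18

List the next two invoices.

Gaps: 31, 31, 30, 31, 30, 31 days — not constant. Every event is on the 18th of the month.
Pattern: the 18th of each month.
February 2004: 2004-02-18.
Next: March 2004 → 2004-03-18.

2004-02-18, 2004-03-18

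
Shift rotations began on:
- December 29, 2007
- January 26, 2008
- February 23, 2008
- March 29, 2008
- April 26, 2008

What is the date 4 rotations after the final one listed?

Every date is a Saturday; gaps 28, 28, 35, 28 days.
Each is the last Saturday of its month (at least one falls on the 29th or later, ruling out '4th Saturday').
Last Saturday of May 2008: May 31, 2008.
June 2008 ends with Saturday June 28, 2008.
Last Saturday of July 2008: July 26, 2008.
August 2008 ends with Saturday August 30, 2008.

August 30, 2008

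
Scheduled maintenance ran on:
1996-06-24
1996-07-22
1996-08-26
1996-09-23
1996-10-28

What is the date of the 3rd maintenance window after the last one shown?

Gaps: 28, 35, 28, 35 days — a mix of 28 and 35. Every date is a Monday.
Each is the 4th Monday of its month.
4th Monday of November 1996: 1996-11-25.
December 1996 — 4th Monday is 1996-12-23.
January 1997 — 4th Monday is 1997-01-27.

1997-01-27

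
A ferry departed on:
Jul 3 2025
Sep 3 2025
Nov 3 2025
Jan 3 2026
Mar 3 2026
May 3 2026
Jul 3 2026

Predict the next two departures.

The day-of-month is always 3 (62, 61, 61, 59, 61, 61 days between events).
So this recurs on the 3rd of every 2 months.
Next: September 2026 → Sep 3 2026.
November 2026: Nov 3 2026.

Sep 3 2026, Nov 3 2026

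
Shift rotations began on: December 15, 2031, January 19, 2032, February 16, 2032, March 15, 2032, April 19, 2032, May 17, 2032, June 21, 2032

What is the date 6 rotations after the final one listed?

All dates are Mondays, 35, 28, 28, 35, 28, 35 days apart.
Specifically, the 3rd Monday of each month.
July 2032 — 3rd Monday is July 19, 2032.
August 2032 — 3rd Monday is August 16, 2032.
September 2032 — 3rd Monday is September 20, 2032.
October 2032 — 3rd Monday is October 18, 2032.
November 2032 — 3rd Monday is November 15, 2032.
3rd Monday of December 2032: December 20, 2032.

December 20, 2032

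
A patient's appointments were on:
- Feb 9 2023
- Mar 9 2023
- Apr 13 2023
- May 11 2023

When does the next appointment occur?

These are Thursdays at 28- or 35-day spacing (28, 35, 28).
The pattern: 2nd Thursday of the month.
2nd Thursday of June 2023: Jun 8 2023.

Jun 8 2023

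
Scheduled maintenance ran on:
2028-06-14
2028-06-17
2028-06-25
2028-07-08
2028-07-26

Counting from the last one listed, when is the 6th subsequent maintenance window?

2029-02-24

Intervals are 3, 8, 13, 18 days — an arithmetic progression with common difference 5.
Next gap: 23 days. 2028-07-26 + 23 days = 2028-08-18.
Next gap: 28 days. 2028-08-18 + 28 days = 2028-09-15.
Next gap: 33 days. 2028-09-15 + 33 days = 2028-10-18.
Next gap: 38 days. 2028-10-18 + 38 days = 2028-11-25.
Next gap: 43 days. 2028-11-25 + 43 days = 2029-01-07.
Next gap: 48 days. 2029-01-07 + 48 days = 2029-02-24.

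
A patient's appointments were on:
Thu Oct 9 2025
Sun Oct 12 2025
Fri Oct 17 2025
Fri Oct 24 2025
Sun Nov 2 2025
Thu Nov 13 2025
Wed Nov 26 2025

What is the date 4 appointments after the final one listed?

Fri Feb 6 2026

The spacing grows by 2 each time: 3, 5, 7, 9, 11, 13 days.
Next gap: 15 days. Wed Nov 26 2025 + 15 days = Thu Dec 11 2025.
Next gap: 17 days. Thu Dec 11 2025 + 17 days = Sun Dec 28 2025.
Next gap: 19 days. Sun Dec 28 2025 + 19 days = Fri Jan 16 2026.
Next gap: 21 days. Fri Jan 16 2026 + 21 days = Fri Feb 6 2026.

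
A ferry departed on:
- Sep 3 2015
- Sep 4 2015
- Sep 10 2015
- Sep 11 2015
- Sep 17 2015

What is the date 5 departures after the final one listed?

Every event lands on a Thursday or Friday (gaps cycle 1, 6, 1, 6).
So the schedule is: every Thursday and Friday.
The following Friday is Sep 18 2015.
Next Thursday: Sep 24 2015.
Next Friday: Sep 25 2015.
Next Thursday: Oct 1 2015.
Next Friday: Oct 2 2015.

Oct 2 2015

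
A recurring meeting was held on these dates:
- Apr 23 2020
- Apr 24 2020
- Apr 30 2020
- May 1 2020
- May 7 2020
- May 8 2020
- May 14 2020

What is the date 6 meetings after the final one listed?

The gap pattern 1, 6, 1, 6, 1, 6 repeats every 2 events.
These are the Thursdays and Fridays of each week.
The following Friday is May 15 2020.
The following Thursday is May 21 2020.
The following Friday is May 22 2020.
The following Thursday is May 28 2020.
Next Friday: May 29 2020.
Next Thursday: Jun 4 2020.

Jun 4 2020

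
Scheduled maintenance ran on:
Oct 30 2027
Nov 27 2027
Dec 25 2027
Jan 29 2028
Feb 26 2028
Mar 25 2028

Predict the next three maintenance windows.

All Saturdays; the gaps (28, 28, 35, 28, 28) vary with month length.
This is the last Saturday of each month.
April 2028 ends with Saturday Apr 29 2028.
May 2028 ends with Saturday May 27 2028.
Last Saturday of June 2028: Jun 24 2028.

Apr 29 2028, May 27 2028, Jun 24 2028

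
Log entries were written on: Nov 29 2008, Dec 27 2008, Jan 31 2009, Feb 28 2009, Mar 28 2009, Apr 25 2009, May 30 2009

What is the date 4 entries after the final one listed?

Sep 26 2009

These are Saturdays with 28, 35, 28, 28, 28, 35-day gaps.
Each is the final Saturday of its month — Nov 29 2008 is past the 28th, so '4th Saturday' doesn't fit.
Last Saturday of June 2009: Jun 27 2009.
July 2009 ends with Saturday Jul 25 2009.
August 2009 ends with Saturday Aug 29 2009.
Last Saturday of September 2009: Sep 26 2009.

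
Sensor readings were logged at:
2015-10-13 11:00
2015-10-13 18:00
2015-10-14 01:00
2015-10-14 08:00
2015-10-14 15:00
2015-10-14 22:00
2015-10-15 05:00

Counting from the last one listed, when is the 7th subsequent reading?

2015-10-17 06:00

Gaps: 7, 7, 7, 7, 7, 7 hours — each event is 7 hours after the previous one.
2015-10-15 05:00 + 7 h = 2015-10-15 12:00.
2015-10-15 12:00 + 7 h = 2015-10-15 19:00.
2015-10-15 19:00 + 7 h = 2015-10-16 02:00.
2015-10-16 02:00 + 7 h = 2015-10-16 09:00.
2015-10-16 09:00 + 7 h = 2015-10-16 16:00.
2015-10-16 16:00 + 7 h = 2015-10-16 23:00.
2015-10-16 23:00 + 7 h = 2015-10-17 06:00.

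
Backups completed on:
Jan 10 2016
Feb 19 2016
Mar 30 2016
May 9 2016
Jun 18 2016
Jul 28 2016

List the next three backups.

Sep 6 2016, Oct 16 2016, Nov 25 2016

The spacing is 40, 40, 40, 40, 40 days — always 40 days.
Jul 28 2016 + 40 days = Sep 6 2016.
Sep 6 2016 + 40 days = Oct 16 2016.
Oct 16 2016 + 40 days = Nov 25 2016.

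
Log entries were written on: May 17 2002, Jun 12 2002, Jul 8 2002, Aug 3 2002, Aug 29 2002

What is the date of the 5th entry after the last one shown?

Jan 6 2003

Every event comes 26 days after the last (26, 26, 26, 26).
Aug 29 2002 + 26 days = Sep 24 2002.
Sep 24 2002 + 26 days = Oct 20 2002.
Oct 20 2002 + 26 days = Nov 15 2002.
Nov 15 2002 + 26 days = Dec 11 2002.
Dec 11 2002 + 26 days = Jan 6 2003.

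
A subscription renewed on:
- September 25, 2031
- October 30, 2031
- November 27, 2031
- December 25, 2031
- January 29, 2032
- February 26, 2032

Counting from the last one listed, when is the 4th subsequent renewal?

June 24, 2032

All Thursdays; the gaps (35, 28, 28, 35, 28) vary with month length.
This is the last Thursday of each month.
March 2032 ends with Thursday March 25, 2032.
Last Thursday of April 2032: April 29, 2032.
May 2032 ends with Thursday May 27, 2032.
June 2032 ends with Thursday June 24, 2032.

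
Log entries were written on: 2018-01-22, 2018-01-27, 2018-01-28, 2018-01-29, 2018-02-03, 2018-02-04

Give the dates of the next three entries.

The gap pattern 5, 1, 1, 5, 1 repeats every 3 events.
These are the Mondays, Saturdays and Sundays of each week.
Next Monday: 2018-02-05.
Next Saturday: 2018-02-10.
Next Sunday: 2018-02-11.

2018-02-05, 2018-02-10, 2018-02-11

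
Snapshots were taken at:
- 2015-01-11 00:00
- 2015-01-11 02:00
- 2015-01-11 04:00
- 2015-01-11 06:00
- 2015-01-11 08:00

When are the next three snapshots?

Gaps: 2, 2, 2, 2 hours — each event is 2 hours after the previous one.
2015-01-11 08:00 + 2 h = 2015-01-11 10:00.
2015-01-11 10:00 + 2 h = 2015-01-11 12:00.
2015-01-11 12:00 + 2 h = 2015-01-11 14:00.

2015-01-11 10:00, 2015-01-11 12:00, 2015-01-11 14:00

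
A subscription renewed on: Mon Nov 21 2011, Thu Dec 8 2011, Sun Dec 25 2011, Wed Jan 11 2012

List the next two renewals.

Sat Jan 28 2012, Tue Feb 14 2012

Every event comes 17 days after the last (17, 17, 17).
Wed Jan 11 2012 + 17 days = Sat Jan 28 2012.
Sat Jan 28 2012 + 17 days = Tue Feb 14 2012.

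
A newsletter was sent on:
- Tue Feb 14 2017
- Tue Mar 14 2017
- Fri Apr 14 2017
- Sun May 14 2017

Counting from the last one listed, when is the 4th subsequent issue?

Thu Sep 14 2017

Each date is the 14th; the gaps (28, 31, 30) track the month lengths.
The rule is the 14th of each month.
Next: June 2017 → Wed Jun 14 2017.
July 2017: Fri Jul 14 2017.
Next: August 2017 → Mon Aug 14 2017.
Next: September 2017 → Thu Sep 14 2017.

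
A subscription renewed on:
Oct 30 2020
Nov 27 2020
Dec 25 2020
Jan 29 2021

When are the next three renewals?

Every date is a Friday; gaps 28, 28, 35 days.
Each is the last Friday of its month (at least one falls on the 29th or later, ruling out '4th Friday').
Last Friday of February 2021: Feb 26 2021.
March 2021 ends with Friday Mar 26 2021.
Last Friday of April 2021: Apr 30 2021.

Feb 26 2021, Mar 26 2021, Apr 30 2021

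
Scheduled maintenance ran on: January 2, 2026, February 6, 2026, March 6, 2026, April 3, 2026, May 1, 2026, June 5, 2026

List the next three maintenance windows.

These are Fridays at 28- or 35-day spacing (35, 28, 28, 28, 35).
The pattern: 1st Friday of the month.
July 2026 — 1st Friday is July 3, 2026.
1st Friday of August 2026: August 7, 2026.
1st Friday of September 2026: September 4, 2026.

July 3, 2026; August 7, 2026; September 4, 2026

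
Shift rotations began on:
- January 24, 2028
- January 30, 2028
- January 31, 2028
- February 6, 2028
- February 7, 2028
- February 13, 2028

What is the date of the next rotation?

Gaps: 6, 1, 6, 1, 6 days — not constant, but cyclic with period 2.
The events fall on every Monday and Sunday.
Next Monday: February 14, 2028.

February 14, 2028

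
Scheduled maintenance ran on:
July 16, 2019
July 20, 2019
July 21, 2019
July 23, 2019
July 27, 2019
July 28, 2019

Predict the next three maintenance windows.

July 30, 2019; August 3, 2019; August 4, 2019

The gap pattern 4, 1, 2, 4, 1 repeats every 3 events.
These are the Tuesdays, Saturdays and Sundays of each week.
The following Tuesday is July 30, 2019.
The following Saturday is August 3, 2019.
Next Sunday: August 4, 2019.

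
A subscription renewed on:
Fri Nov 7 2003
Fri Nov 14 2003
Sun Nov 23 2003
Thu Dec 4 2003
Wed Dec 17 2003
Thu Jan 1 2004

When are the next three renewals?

The spacing grows by 2 each time: 7, 9, 11, 13, 15 days.
Next gap: 17 days. Thu Jan 1 2004 + 17 days = Sun Jan 18 2004.
Next gap: 19 days. Sun Jan 18 2004 + 19 days = Fri Feb 6 2004.
Next gap: 21 days. Fri Feb 6 2004 + 21 days = Fri Feb 27 2004.

Sun Jan 18 2004, Fri Feb 6 2004, Fri Feb 27 2004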